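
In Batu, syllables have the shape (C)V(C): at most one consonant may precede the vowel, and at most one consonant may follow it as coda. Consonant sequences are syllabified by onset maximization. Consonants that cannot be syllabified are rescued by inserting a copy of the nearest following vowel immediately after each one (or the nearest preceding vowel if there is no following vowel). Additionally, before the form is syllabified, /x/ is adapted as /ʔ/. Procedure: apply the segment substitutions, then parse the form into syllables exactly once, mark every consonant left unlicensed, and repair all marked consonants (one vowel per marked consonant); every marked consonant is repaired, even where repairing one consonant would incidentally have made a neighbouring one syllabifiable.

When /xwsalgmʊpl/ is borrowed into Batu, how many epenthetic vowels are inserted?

4

After substitution the input is /ʔwsalgmʊpl/.
The unsyllabifiable consonants are /ʔ/, /w/, /g/, /l/; each receives one epenthetic vowel.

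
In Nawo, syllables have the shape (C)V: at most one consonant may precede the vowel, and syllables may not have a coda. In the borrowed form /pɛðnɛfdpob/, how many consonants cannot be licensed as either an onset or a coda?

4

The consonants /ð/, /f/, /d/, /b/ cannot be parsed into a legal (C)V syllable (no codas are permitted; onsets are limited to one consonant).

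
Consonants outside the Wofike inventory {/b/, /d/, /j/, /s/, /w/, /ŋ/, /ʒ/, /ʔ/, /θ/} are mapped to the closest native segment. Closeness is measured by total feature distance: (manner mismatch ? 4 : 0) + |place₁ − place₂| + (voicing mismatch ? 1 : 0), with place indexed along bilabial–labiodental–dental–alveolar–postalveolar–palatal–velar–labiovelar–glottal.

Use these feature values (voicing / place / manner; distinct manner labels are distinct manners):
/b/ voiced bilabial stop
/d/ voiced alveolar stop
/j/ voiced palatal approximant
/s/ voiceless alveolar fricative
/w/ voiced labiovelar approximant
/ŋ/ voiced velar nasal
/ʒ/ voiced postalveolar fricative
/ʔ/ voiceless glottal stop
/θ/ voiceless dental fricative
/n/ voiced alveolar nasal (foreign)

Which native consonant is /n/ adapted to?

/ŋ/ is closest: same manner (nasal), place distance 3 (alveolar→velar), same voicing; total 3. Next closest is /d/ at distance 4.

ŋ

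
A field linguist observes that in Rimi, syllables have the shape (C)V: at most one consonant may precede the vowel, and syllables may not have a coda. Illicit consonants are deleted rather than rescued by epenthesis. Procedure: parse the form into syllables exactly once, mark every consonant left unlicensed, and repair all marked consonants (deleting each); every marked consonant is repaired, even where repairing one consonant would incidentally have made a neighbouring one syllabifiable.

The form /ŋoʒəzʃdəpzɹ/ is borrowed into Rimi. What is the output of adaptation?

ŋoʒədə

Under (C)V, the unsyllabifiable consonants are /z/, /ʃ/, /p/, /z/, /ɹ/ (no codas are permitted; onsets are limited to one consonant).
Deletion applies to /z/, /ʃ/, /p/, /z/, /ɹ/.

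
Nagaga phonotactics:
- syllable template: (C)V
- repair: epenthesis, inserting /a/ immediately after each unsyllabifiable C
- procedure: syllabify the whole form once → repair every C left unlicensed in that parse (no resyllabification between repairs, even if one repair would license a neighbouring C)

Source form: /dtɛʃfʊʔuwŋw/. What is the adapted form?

datɛʃafʊʔuwaŋawa

The consonants /d/, /ʃ/, /w/, /ŋ/, /w/ cannot be parsed into a legal (C)V syllable (no codas are permitted; onsets are limited to one consonant).
Each unlicensed consonant becomes the onset of a new syllable: /d/ → /da/, /ʃ/ → /ʃa/, /w/ → /wa/, /ŋ/ → /ŋa/, /w/ → /wa/.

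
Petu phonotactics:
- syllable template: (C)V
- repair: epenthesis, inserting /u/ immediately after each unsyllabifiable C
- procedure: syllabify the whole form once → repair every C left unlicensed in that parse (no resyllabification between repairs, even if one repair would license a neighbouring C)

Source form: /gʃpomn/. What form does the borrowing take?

guʃupomunu

The consonants /g/, /ʃ/, /m/, /n/ cannot be parsed into a legal (C)V syllable (no codas are permitted; onsets are limited to one consonant).
Epenthesis after each stranded consonant: /g/ → /gu/, /ʃ/ → /ʃu/, /m/ → /mu/, /n/ → /nu/.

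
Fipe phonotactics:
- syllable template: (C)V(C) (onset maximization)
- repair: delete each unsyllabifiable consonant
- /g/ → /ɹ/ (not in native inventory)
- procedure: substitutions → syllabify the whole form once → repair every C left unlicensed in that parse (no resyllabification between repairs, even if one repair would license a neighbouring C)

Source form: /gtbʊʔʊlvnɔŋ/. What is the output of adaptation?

bʊʔʊlnɔŋ

Substitution: /g/ → /ɹ/, giving /ɹtbʊʔʊlvnɔŋ/.
Under (C)V(C), the unsyllabifiable consonants are /ɹ/, /t/, /v/ (at most one coda consonant is licensed; onsets are limited to one consonant).
Each unlicensed consonant is deleted: /ɹ/, /t/, /v/.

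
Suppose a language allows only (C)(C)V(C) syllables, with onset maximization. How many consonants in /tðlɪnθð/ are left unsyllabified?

Under (C)(C)V(C), the unsyllabifiable consonants are /t/, /θ/, /ð/ (at most one coda consonant is licensed; onsets may contain at most 2 consonants).

3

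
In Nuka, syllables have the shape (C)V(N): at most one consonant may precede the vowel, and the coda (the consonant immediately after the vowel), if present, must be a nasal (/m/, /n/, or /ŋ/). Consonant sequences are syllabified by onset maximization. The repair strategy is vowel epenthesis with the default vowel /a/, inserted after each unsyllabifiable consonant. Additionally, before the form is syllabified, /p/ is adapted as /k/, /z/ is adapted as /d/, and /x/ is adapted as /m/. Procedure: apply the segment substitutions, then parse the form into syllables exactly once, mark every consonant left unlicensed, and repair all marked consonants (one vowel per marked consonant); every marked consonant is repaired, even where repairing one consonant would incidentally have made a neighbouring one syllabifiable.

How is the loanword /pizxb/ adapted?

kidamaba

Substitution: /p/ → /k/, /z/ → /d/, /x/ → /m/, giving /kidmb/.
Under (C)V(N), the unsyllabifiable consonants are /d/, /m/, /b/ (only a nasal (/m/, /n/, or /ŋ/) is licensed in coda position; onsets are limited to one consonant).
Inserting the epenthetic vowel yields /d/ → /da/, /m/ → /ma/, /b/ → /ba/.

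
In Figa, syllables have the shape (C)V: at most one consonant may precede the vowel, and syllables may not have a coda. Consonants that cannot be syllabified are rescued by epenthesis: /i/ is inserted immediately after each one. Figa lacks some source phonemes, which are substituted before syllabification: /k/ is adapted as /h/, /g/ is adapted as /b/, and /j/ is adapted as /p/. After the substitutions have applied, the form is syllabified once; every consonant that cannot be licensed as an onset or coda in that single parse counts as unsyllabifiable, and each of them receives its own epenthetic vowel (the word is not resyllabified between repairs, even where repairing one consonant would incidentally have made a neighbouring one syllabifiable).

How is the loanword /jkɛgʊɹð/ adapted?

Substitution: /j/ → /p/, /k/ → /h/, /g/ → /b/, giving /phɛbʊɹð/.
The consonants /p/, /ɹ/, /ð/ cannot be parsed into a legal (C)V syllable (no codas are permitted; onsets are limited to one consonant).
Inserting the epenthetic vowel yields /p/ → /pi/, /ɹ/ → /ɹi/, /ð/ → /ði/.

pihɛbʊɹiði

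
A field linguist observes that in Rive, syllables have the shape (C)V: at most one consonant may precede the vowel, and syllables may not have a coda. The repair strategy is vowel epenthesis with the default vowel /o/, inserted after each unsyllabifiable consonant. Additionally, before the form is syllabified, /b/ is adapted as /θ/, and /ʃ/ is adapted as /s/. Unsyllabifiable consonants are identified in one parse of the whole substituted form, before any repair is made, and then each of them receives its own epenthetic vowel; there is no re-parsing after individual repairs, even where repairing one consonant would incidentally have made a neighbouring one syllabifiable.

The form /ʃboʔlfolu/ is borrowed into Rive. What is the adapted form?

Substitution: /ʃ/ → /s/, /b/ → /θ/, giving /sθoʔlfolu/.
Under (C)V, the unsyllabifiable consonants are /s/, /ʔ/, /l/ (no codas are permitted; onsets are limited to one consonant).
Inserting the epenthetic vowel yields /s/ → /so/, /ʔ/ → /ʔo/, /l/ → /lo/.

soθoʔolofolu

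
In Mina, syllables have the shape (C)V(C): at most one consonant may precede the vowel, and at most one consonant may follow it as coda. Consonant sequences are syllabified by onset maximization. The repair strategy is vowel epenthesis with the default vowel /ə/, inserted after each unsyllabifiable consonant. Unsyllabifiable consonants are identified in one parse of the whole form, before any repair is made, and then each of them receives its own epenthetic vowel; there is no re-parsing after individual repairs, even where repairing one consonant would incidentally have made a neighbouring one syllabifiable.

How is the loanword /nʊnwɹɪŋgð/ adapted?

nʊnwəɹɪŋgəðə

Under (C)V(C), the unsyllabifiable consonants are /w/, /g/, /ð/ (at most one coda consonant is licensed; onsets are limited to one consonant).
Each unlicensed consonant becomes the onset of a new syllable: /w/ → /wə/, /g/ → /gə/, /ð/ → /ðə/.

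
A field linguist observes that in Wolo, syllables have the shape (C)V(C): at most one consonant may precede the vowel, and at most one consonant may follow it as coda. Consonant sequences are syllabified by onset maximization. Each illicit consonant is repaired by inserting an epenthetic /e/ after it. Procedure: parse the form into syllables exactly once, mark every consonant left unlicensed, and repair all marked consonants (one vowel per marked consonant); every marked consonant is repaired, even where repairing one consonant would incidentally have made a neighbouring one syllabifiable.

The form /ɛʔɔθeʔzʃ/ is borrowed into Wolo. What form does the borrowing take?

Under (C)V(C), the unsyllabifiable consonants are /z/, /ʃ/ (at most one coda consonant is licensed; onsets are limited to one consonant).
Each unlicensed consonant becomes the onset of a new syllable: /z/ → /ze/, /ʃ/ → /ʃe/.

ɛʔɔθeʔzeʃe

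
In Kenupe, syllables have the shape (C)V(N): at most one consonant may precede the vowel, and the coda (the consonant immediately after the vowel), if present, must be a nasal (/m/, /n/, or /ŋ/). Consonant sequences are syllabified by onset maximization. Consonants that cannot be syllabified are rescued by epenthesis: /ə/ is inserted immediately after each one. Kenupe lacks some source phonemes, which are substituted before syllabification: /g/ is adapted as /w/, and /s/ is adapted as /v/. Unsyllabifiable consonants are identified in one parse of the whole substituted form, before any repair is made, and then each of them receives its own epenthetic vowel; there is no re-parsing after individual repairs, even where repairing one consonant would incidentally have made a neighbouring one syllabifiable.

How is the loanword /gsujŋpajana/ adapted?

Substitution: /g/ → /w/, /s/ → /v/, giving /wvujŋpajana/.
Syllabifying with onset maximization leaves /w/, /j/, /ŋ/ stranded (only a nasal (/m/, /n/, or /ŋ/) is licensed in coda position; onsets are limited to one consonant).
Inserting the epenthetic vowel yields /w/ → /wə/, /j/ → /jə/, /ŋ/ → /ŋə/.

wəvujəŋəpajana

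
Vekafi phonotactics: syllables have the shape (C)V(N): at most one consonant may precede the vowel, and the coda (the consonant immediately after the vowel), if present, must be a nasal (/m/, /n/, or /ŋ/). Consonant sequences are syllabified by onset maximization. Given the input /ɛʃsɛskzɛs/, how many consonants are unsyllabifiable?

4

Syllabifying with onset maximization leaves /ʃ/, /s/, /k/, /s/ stranded (only a nasal (/m/, /n/, or /ŋ/) is licensed in coda position; onsets are limited to one consonant).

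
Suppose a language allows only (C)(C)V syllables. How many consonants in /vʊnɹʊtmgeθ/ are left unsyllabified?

2

The consonants /t/, /θ/ cannot be parsed into a legal (C)(C)V syllable (no codas are permitted; onsets may contain at most 2 consonants).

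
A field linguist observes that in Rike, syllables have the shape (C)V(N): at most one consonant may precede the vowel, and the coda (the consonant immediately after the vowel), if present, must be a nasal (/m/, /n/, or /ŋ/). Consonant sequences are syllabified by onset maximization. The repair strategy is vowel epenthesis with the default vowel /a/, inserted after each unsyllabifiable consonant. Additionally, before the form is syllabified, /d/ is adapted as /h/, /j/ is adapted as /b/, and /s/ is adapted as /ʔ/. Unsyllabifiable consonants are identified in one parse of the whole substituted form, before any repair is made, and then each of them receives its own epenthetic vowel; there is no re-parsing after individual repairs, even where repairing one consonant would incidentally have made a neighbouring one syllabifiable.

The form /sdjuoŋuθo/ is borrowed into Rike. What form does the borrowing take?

ʔahabuoŋuθo

Substitution: /s/ → /ʔ/, /d/ → /h/, /j/ → /b/, giving /ʔhbuoŋuθo/.
Syllabifying with onset maximization leaves /ʔ/, /h/ stranded (only a nasal (/m/, /n/, or /ŋ/) is licensed in coda position; onsets are limited to one consonant).
Each unlicensed consonant becomes the onset of a new syllable: /ʔ/ → /ʔa/, /h/ → /ha/.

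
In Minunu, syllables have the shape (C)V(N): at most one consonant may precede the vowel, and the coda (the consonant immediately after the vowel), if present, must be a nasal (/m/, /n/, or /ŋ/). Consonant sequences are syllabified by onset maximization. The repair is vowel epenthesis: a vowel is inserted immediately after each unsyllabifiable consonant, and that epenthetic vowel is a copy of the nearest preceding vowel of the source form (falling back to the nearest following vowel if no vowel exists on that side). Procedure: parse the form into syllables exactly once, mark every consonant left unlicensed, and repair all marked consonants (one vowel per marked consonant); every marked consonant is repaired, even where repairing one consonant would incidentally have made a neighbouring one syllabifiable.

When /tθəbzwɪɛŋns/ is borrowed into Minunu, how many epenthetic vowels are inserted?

The unsyllabifiable consonants are /t/, /b/, /z/, /n/, /s/; each receives one epenthetic vowel.

5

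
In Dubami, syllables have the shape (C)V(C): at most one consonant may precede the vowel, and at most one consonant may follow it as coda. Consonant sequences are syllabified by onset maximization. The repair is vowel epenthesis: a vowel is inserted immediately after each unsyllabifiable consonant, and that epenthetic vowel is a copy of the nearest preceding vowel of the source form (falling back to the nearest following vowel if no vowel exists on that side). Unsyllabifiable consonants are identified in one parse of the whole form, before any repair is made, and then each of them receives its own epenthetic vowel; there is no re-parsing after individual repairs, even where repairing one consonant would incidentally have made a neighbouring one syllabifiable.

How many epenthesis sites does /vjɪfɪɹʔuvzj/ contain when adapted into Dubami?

The unsyllabifiable consonants are /v/, /z/, /j/; each receives one epenthetic vowel.

3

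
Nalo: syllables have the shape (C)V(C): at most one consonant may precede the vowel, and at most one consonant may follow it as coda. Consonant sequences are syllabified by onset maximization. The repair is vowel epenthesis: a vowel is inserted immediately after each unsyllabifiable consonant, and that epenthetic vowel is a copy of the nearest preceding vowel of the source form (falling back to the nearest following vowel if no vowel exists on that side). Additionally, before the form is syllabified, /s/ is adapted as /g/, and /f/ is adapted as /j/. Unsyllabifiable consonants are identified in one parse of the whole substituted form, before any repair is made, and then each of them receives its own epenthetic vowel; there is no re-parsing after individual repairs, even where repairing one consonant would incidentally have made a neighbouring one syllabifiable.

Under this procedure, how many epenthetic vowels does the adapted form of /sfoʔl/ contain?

2

After substitution the input is /gjoʔl/.
The unsyllabifiable consonants are /g/, /l/; each receives one epenthetic vowel.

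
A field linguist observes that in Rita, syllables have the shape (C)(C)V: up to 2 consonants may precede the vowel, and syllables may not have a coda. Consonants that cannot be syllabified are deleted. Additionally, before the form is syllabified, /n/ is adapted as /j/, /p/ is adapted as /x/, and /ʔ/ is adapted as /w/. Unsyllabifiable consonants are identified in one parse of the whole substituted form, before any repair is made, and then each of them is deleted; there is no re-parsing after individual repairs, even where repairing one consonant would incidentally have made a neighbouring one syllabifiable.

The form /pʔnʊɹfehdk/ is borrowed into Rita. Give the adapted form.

wjʊɹfe

Substitution: /p/ → /x/, /ʔ/ → /w/, /n/ → /j/, giving /xwjʊɹfehdk/.
The consonants /x/, /h/, /d/, /k/ cannot be parsed into a legal (C)(C)V syllable (no codas are permitted; onsets may contain at most 2 consonants).
Deletion applies to /x/, /h/, /d/, /k/.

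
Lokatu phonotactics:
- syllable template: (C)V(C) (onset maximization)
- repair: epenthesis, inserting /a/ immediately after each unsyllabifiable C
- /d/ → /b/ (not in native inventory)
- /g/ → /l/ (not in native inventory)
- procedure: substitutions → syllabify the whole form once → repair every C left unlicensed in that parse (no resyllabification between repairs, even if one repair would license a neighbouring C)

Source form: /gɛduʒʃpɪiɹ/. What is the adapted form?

Substitution: /g/ → /l/, /d/ → /b/, giving /lɛbuʒʃpɪiɹ/.
The consonants /ʃ/ cannot be parsed into a legal (C)V(C) syllable (at most one coda consonant is licensed; onsets are limited to one consonant).
Each unlicensed consonant becomes the onset of a new syllable: /ʃ/ → /ʃa/.

lɛbuʒʃapɪiɹ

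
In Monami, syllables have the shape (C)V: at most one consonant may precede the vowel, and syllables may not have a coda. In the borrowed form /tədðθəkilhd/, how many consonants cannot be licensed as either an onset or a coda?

Under (C)V, the unsyllabifiable consonants are /d/, /ð/, /l/, /h/, /d/ (no codas are permitted; onsets are limited to one consonant).

5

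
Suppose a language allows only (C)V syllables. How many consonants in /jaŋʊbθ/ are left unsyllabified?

The consonants /b/, /θ/ cannot be parsed into a legal (C)V syllable (no codas are permitted; onsets are limited to one consonant).

2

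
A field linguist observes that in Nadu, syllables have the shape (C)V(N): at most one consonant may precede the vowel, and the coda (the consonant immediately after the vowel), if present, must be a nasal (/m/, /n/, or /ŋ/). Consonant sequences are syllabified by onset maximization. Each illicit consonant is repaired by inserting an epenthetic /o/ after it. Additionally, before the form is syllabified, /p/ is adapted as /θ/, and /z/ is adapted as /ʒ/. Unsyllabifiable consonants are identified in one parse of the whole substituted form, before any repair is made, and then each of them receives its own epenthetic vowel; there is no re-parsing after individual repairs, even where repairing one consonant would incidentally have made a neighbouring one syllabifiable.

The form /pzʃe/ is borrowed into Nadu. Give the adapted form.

Substitution: /p/ → /θ/, /z/ → /ʒ/, giving /θʒʃe/.
The consonants /θ/, /ʒ/ cannot be parsed into a legal (C)V(N) syllable (only a nasal (/m/, /n/, or /ŋ/) is licensed in coda position; onsets are limited to one consonant).
Inserting the epenthetic vowel yields /θ/ → /θo/, /ʒ/ → /ʒo/.

θoʒoʃe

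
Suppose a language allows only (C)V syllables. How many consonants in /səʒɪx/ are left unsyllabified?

Syllabifying with onset maximization leaves /x/ stranded (no codas are permitted; onsets are limited to one consonant).

1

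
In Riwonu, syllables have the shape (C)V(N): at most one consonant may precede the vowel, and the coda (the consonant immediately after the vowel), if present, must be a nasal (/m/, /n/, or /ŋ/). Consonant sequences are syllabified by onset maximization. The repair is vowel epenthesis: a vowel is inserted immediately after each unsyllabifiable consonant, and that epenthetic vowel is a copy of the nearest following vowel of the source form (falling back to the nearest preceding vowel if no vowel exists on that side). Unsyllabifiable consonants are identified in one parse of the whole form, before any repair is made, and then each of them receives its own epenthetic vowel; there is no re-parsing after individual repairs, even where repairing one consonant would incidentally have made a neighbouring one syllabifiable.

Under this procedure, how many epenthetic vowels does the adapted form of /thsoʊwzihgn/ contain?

The unsyllabifiable consonants are /t/, /h/, /w/, /h/, /g/, /n/; each receives one epenthetic vowel.

6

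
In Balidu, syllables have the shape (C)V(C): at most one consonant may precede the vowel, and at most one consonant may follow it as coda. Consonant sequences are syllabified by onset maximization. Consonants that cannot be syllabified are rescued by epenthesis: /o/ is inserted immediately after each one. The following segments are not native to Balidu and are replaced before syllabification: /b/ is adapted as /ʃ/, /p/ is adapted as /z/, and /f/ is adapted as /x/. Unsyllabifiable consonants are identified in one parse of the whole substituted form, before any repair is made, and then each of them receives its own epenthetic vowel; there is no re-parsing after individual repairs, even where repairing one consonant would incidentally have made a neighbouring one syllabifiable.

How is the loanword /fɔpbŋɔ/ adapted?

Substitution: /f/ → /x/, /p/ → /z/, /b/ → /ʃ/, giving /xɔzʃŋɔ/.
Syllabifying with onset maximization leaves /ʃ/ stranded (at most one coda consonant is licensed; onsets are limited to one consonant).
Inserting the epenthetic vowel yields /ʃ/ → /ʃo/.

xɔzʃoŋɔ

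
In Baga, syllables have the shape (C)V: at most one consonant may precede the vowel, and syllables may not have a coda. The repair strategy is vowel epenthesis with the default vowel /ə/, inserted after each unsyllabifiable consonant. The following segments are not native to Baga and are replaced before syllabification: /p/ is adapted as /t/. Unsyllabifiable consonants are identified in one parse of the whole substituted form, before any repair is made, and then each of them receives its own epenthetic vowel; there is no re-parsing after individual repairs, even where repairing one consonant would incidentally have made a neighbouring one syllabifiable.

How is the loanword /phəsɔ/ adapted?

Substitution: /p/ → /t/, giving /thəsɔ/.
The consonants /t/ cannot be parsed into a legal (C)V syllable (no codas are permitted; onsets are limited to one consonant).
Each unlicensed consonant becomes the onset of a new syllable: /t/ → /tə/.

təhəsɔ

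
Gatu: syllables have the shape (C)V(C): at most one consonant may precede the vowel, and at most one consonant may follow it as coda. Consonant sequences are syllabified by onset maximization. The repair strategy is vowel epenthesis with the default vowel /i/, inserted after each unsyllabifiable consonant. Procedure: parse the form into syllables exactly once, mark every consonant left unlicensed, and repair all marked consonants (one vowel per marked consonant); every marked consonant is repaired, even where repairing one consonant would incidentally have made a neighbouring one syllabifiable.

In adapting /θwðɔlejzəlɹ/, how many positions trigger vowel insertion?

3

The unsyllabifiable consonants are /θ/, /w/, /ɹ/; each receives one epenthetic vowel.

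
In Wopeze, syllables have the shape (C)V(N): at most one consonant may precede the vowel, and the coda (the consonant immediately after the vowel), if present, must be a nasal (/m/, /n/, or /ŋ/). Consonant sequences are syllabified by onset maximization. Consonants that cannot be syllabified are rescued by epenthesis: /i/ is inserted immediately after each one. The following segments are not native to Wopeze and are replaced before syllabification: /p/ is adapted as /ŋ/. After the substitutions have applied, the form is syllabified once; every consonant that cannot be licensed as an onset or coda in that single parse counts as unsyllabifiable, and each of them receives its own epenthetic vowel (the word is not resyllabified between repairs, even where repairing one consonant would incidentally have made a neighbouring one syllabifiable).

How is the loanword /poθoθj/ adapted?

Substitution: /p/ → /ŋ/, giving /ŋoθoθj/.
The consonants /θ/, /j/ cannot be parsed into a legal (C)V(N) syllable (only a nasal (/m/, /n/, or /ŋ/) is licensed in coda position; onsets are limited to one consonant).
Epenthesis after each stranded consonant: /θ/ → /θi/, /j/ → /ji/.

ŋoθoθiji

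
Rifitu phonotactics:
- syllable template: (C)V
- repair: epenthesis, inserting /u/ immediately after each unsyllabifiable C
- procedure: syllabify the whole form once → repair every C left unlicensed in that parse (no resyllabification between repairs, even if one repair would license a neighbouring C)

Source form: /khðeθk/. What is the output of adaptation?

Under (C)V, the unsyllabifiable consonants are /k/, /h/, /θ/, /k/ (no codas are permitted; onsets are limited to one consonant).
Each unlicensed consonant becomes the onset of a new syllable: /k/ → /ku/, /h/ → /hu/, /θ/ → /θu/, /k/ → /ku/.

kuhuðeθuku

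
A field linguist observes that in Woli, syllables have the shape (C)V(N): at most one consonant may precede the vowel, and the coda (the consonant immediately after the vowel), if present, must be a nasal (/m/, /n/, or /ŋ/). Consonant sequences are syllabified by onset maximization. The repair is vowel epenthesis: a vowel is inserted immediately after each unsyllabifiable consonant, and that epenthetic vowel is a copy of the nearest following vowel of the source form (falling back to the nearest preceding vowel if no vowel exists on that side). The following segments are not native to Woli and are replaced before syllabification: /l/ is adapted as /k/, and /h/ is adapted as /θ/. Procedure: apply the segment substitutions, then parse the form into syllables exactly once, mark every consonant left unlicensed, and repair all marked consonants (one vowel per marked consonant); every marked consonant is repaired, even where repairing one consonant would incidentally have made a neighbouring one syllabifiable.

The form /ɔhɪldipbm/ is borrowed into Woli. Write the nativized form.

ɔθɪkidipibimi

Substitution: /h/ → /θ/, /l/ → /k/, giving /ɔθɪkdipbm/.
Under (C)V(N), the unsyllabifiable consonants are /k/, /p/, /b/, /m/ (only a nasal (/m/, /n/, or /ŋ/) is licensed in coda position; onsets are limited to one consonant).
Each unlicensed consonant becomes the onset of a new syllable: /k/ → /ki/, /p/ → /pi/, /b/ → /bi/, /m/ → /mi/.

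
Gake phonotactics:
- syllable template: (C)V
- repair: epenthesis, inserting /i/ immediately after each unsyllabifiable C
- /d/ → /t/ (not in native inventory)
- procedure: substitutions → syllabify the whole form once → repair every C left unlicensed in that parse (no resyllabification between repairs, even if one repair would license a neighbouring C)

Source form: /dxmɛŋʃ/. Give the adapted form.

tiximɛŋiʃi

Substitution: /d/ → /t/, giving /txmɛŋʃ/.
Syllabifying with onset maximization leaves /t/, /x/, /ŋ/, /ʃ/ stranded (no codas are permitted; onsets are limited to one consonant).
Each unlicensed consonant becomes the onset of a new syllable: /t/ → /ti/, /x/ → /xi/, /ŋ/ → /ŋi/, /ʃ/ → /ʃi/.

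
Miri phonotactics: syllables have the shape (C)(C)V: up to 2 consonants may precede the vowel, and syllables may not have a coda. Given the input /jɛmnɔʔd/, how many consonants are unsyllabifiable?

Syllabifying with onset maximization leaves /ʔ/, /d/ stranded (no codas are permitted; onsets may contain at most 2 consonants).

2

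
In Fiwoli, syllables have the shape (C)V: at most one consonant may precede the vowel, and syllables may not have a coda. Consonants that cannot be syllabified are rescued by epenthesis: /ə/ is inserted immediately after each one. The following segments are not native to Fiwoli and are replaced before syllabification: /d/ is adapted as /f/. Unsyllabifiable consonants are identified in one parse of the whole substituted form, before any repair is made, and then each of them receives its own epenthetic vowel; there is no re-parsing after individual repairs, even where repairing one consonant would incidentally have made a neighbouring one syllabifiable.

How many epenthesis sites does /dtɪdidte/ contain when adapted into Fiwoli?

After substitution the input is /ftɪfifte/.
The unsyllabifiable consonants are /f/, /f/; each receives one epenthetic vowel.

2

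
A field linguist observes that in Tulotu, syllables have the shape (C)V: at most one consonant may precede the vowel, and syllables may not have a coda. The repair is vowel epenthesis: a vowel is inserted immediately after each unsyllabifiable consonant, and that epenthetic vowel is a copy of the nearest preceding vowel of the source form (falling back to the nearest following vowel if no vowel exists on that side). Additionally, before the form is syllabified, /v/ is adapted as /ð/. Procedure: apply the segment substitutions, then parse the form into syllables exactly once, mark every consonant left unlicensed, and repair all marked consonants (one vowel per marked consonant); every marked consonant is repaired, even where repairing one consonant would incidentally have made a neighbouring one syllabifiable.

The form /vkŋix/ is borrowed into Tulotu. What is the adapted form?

ðikiŋixi

Substitution: /v/ → /ð/, giving /ðkŋix/.
The consonants /ð/, /k/, /x/ cannot be parsed into a legal (C)V syllable (no codas are permitted; onsets are limited to one consonant).
Epenthesis after each stranded consonant: /ð/ → /ði/, /k/ → /ki/, /x/ → /xi/.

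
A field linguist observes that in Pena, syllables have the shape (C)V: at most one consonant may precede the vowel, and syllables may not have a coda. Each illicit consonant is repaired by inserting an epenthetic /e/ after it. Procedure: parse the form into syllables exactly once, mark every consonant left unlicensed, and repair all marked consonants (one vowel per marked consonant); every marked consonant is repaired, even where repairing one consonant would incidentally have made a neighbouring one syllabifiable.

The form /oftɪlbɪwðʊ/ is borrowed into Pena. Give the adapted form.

Syllabifying with onset maximization leaves /f/, /l/, /w/ stranded (no codas are permitted; onsets are limited to one consonant).
Epenthesis after each stranded consonant: /f/ → /fe/, /l/ → /le/, /w/ → /we/.

ofetɪlebɪweðʊ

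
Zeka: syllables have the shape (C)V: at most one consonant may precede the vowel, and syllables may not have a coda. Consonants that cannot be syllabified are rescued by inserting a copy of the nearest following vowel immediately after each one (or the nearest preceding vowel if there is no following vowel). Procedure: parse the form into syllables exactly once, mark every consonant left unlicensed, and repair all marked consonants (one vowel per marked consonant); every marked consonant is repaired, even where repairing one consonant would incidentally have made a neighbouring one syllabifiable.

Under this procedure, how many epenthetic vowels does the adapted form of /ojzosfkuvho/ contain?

4

The unsyllabifiable consonants are /j/, /s/, /f/, /v/; each receives one epenthetic vowel.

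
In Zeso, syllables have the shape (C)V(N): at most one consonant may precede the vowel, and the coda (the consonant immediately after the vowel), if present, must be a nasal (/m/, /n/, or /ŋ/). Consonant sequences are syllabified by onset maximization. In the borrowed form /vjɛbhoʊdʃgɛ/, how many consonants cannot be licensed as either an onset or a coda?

Syllabifying with onset maximization leaves /v/, /b/, /d/, /ʃ/ stranded (only a nasal (/m/, /n/, or /ŋ/) is licensed in coda position; onsets are limited to one consonant).

4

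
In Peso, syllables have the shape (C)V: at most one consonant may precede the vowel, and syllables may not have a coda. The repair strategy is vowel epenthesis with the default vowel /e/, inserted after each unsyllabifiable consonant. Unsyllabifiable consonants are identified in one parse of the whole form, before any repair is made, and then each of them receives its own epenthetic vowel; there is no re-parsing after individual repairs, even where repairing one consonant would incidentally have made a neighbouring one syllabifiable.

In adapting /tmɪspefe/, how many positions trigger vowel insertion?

The unsyllabifiable consonants are /t/, /s/; each receives one epenthetic vowel.

2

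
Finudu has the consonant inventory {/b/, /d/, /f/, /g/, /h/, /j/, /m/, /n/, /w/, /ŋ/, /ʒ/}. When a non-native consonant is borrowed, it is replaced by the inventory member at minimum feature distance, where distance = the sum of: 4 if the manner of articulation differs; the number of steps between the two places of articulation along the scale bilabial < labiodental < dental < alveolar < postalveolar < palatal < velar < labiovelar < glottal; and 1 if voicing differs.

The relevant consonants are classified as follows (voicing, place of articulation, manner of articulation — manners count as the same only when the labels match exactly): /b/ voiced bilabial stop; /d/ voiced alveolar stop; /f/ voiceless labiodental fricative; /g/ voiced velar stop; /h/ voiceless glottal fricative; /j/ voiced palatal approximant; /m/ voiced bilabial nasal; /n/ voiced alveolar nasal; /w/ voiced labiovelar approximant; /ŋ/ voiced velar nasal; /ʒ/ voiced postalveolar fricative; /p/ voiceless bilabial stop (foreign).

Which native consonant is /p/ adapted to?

/b/ is closest: same manner (stop), place distance 0 (bilabial→bilabial), voicing differs (+1); total 1. Next closest is /d/ at distance 4.

b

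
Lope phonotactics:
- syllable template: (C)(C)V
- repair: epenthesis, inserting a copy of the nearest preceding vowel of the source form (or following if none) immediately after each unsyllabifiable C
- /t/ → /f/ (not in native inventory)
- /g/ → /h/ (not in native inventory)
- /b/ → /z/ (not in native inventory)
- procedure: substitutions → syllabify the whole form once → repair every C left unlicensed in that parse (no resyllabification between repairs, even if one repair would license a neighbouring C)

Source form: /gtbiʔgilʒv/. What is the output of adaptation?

hifziʔhiliʒivi

Substitution: /g/ → /h/, /t/ → /f/, /b/ → /z/, giving /hfziʔhilʒv/.
Syllabifying with onset maximization leaves /h/, /l/, /ʒ/, /v/ stranded (no codas are permitted; onsets may contain at most 2 consonants).
Inserting the epenthetic vowel yields /h/ → /hi/, /l/ → /li/, /ʒ/ → /ʒi/, /v/ → /vi/.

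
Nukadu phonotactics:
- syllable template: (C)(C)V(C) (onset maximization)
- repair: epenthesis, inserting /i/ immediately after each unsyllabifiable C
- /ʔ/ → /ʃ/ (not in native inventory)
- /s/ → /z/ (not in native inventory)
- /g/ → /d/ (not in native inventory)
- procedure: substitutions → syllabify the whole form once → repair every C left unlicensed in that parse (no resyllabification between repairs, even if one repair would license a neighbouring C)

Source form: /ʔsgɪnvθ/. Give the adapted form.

ʃizdɪnviθi

Substitution: /ʔ/ → /ʃ/, /s/ → /z/, /g/ → /d/, giving /ʃzdɪnvθ/.
Syllabifying with onset maximization leaves /ʃ/, /v/, /θ/ stranded (at most one coda consonant is licensed; onsets may contain at most 2 consonants).
Each unlicensed consonant becomes the onset of a new syllable: /ʃ/ → /ʃi/, /v/ → /vi/, /θ/ → /θi/.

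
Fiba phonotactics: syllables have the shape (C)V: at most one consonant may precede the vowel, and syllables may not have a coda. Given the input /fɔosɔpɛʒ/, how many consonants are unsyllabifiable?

The consonants /ʒ/ cannot be parsed into a legal (C)V syllable (no codas are permitted; onsets are limited to one consonant).

1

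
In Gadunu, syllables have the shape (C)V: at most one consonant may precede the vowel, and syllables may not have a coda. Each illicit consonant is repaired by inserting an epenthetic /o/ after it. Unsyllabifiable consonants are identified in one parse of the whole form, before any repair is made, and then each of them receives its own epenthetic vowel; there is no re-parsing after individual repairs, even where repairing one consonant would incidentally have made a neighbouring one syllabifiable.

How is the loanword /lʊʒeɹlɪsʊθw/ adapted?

Under (C)V, the unsyllabifiable consonants are /ɹ/, /θ/, /w/ (no codas are permitted; onsets are limited to one consonant).
Epenthesis after each stranded consonant: /ɹ/ → /ɹo/, /θ/ → /θo/, /w/ → /wo/.

lʊʒeɹolɪsʊθowo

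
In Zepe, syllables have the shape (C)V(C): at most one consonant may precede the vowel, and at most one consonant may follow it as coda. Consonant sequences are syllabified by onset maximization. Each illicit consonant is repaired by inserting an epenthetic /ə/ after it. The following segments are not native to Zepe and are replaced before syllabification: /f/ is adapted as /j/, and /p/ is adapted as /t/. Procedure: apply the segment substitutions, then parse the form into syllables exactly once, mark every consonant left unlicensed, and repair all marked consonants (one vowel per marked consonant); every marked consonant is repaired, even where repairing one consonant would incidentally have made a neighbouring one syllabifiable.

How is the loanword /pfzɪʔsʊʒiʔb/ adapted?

təjəzɪʔsʊʒiʔbə

Substitution: /p/ → /t/, /f/ → /j/, giving /tjzɪʔsʊʒiʔb/.
The consonants /t/, /j/, /b/ cannot be parsed into a legal (C)V(C) syllable (at most one coda consonant is licensed; onsets are limited to one consonant).
Each unlicensed consonant becomes the onset of a new syllable: /t/ → /tə/, /j/ → /jə/, /b/ → /bə/.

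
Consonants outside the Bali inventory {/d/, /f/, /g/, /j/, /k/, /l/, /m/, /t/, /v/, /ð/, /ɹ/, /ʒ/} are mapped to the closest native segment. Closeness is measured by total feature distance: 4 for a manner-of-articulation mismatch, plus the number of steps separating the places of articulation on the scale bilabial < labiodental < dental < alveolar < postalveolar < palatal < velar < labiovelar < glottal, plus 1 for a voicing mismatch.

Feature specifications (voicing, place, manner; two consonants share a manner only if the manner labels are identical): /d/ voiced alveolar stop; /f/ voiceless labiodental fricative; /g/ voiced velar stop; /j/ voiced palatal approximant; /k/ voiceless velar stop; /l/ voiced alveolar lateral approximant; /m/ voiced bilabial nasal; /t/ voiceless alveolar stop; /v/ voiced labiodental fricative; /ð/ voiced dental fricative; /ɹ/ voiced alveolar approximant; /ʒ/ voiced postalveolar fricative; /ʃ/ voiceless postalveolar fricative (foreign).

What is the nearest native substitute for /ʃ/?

/ʒ/ is closest: same manner (fricative), place distance 0 (postalveolar→postalveolar), voicing differs (+1); total 1. Next closest is /f/ at distance 3.

ʒ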